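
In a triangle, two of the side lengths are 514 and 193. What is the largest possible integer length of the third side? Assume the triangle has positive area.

The third side must be less than 514 + 193 = 707.
The largest integer below 707 is 706.

706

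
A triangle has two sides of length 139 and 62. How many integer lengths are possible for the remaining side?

123

The triangle inequality gives |139 − 62| < c < 139 + 62, i.e. 77 < c < 201.
So c can be any integer from 78 to 200: 123 values.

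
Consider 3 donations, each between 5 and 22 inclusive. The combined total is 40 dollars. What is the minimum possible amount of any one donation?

5

To make one donation as small as possible, make the other 2 as large as possible.
The other 2 can take up 2 × 22 = 44 ≥ 40 − 5, so one donation can sit at its floor of 5.
Achievable: one at 5 and the other 2 totalling 35, which fits since 2 × 5 ≤ 35 ≤ 2 × 22.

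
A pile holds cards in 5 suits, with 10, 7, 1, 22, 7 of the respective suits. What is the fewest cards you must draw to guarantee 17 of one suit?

42

In the worst case you take as many as possible of each suit without reaching 17: 10 + 7 + 1 + 16 + 7 = 41.
The next one must give 17 of some suit, so 41 + 1 = 42.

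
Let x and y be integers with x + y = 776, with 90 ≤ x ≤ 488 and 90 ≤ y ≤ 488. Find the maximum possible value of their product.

150544

xy = x(776 − x) is maximized when x is as near 776/2 as the bounds allow.
Taking x = 388 and y = 388 (both in [90, 488]) gives xy = 150544.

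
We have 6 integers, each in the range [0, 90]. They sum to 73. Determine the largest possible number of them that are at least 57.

1

Suppose k of them are at least 57. Those contribute at least 57 each and the other 6 − k at least 0 each.
So the total is at least 57k + 0(6 − k) = 0 + 57k. This must be ≤ 73, giving k ≤ 1.
k = 1 is achieved by 1 value at 57 and 5 at 0, total 57; add 16 to one value (staying below 57) to reach 73.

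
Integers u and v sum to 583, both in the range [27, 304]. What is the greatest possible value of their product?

84972

With u + v fixed, uv peaks when the two are closest together.
Taking u = 291 and v = 292 (both in [27, 304]) gives uv = 84972.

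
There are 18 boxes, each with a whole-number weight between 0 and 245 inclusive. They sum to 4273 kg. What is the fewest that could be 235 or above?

Suppose at most 18 − j of them reach 235; then j values are ≤ 234 and the rest ≤ 245.
The total is then ≤ 234·j + 245·(18 − j) = 4410 − 11j. For this to be ≥ 4273 we need j ≤ 12, so at least 18 − 12 = 6 must reach 235.
Exactly 6 works: 6 values at 245 and 12 at 234 total 4278; lower one of the high values by 5 (still ≥ 235) to hit 4273.

6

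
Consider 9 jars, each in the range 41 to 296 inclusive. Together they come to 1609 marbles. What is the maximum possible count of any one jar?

296

Maximizing one value means minimizing the remaining 8.
The other 8 contribute at least 8 × 41 = 328, leaving at most 1609 − 328 = 1281.
But each jar is capped at 296, so the maximum is 296.
Achievable: one at 296 and the other 8 totalling 1313, which fits since 8 × 41 ≤ 1313 ≤ 8 × 296.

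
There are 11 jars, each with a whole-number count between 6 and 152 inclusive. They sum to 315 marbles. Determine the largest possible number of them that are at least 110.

2

If k of the values are ≥ 110, the total is ≥ 110k + 6(11 − k).
Setting 110k + 6(11 − k) ≤ 315 gives 104k ≤ 249, so k ≤ 2.
k = 2 is achieved by 2 values at 110 and 9 at 6, total 274; add 41 to one value (staying below 110) to reach 315.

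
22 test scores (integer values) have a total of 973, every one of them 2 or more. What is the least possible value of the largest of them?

45

Some value must be at least ⌈973/22⌉ = 45, since 22 × 44 = 968 < 973.
Achievable: 5 of them at 45 and 17 at 44 total 973.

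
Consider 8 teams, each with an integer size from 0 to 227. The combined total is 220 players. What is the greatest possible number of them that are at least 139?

With k values at 139 or above and the rest at least 0, the sum is at least 0 + 139k.
Since the sum is 220, we need 139k ≤ 220, i.e. k ≤ 1.
k = 1 is achieved by 1 value at 139 and 7 at 0, total 139; add 81 to one value (staying below 139) to reach 220.

1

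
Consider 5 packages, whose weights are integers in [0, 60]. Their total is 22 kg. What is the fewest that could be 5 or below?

Let j be the number exceeding 5. Then the total is ≥ 6·j + 0·(5 − j) = 0 + 6j.
So 6j ≤ 22 and j ≤ 3; hence at least 5 − 3 = 2 are ≤ 5.
Exactly 2 works: 2 values at 0 and 3 at 6 total 18; raise one of the low values by 4 (still ≤ 5) to hit 22.

2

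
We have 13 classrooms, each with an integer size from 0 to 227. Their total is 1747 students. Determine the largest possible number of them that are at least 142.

12

With k values at 142 or above and the rest at least 0, the sum is at least 0 + 142k.
Since the sum is 1747, we need 142k ≤ 1747, i.e. k ≤ 12.
k = 12 is achieved by 12 values at 142 and 1 at 0, total 1704; add 43 to one value (staying below 142) to reach 1747.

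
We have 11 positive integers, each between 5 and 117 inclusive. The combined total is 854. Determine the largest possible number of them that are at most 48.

6

Each value at 48 or below falls at least 117 − 48 = 69 short of the ceiling 117.
The ceiling total is 11 × 117 = 1287, and we need 854, so at most ⌊(1287 − 854)/69⌋ = 6 can be that low.
k = 6 is achieved by 6 values at 48 and 5 at 117, total 873; lower one of the 117's by 19 (still > 48) to reach 854.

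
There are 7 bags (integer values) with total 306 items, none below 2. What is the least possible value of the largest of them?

The average is 306/7 > 43, so not all 7 can be 43 or less; the largest is ≥ 44.
Equality holds with 5 values of 44 and 2 values of 43.

44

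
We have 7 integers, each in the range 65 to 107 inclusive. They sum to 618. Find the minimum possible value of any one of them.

Minimizing one value means maximizing the remaining 6.
The other 6 can take up 6 × 107 = 642 ≥ 618 − 65, so one integer can sit at its floor of 65.
Achievable: one at 65 and the other 6 totalling 553, which fits since 6 × 65 ≤ 553 ≤ 6 × 107.

65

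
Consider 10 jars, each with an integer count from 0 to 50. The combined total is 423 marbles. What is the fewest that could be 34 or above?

If only k of them are at least 34, the other 10 − k are at most 33, so the total is at most k·50 + (10 − k)·33.
This must reach 423, so k·50 + (10 − k)·33 ≥ 423, giving k ≥ 6.
Exactly 6 works: 6 values at 50 and 4 at 33 total 432; lower one of the high values by 9 (still ≥ 34) to hit 423.

6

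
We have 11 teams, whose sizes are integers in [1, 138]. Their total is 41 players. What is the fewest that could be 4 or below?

Each value above 4 is at least 5, contributing at least 5 − 1 = 4 above the floor 1.
The sum exceeds the floor total 11 by 30, so at most ⌊30/4⌋ = 7 exceed 4, and at least 4 are ≤ 4.
Exactly 4 works: 4 values at 1 and 7 at 5 total 39; raise one of the low values by 2 (still ≤ 4) to hit 41.

4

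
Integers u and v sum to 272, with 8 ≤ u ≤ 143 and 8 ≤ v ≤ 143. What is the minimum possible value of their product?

18447

Since u + v is fixed, pushing one of them to its bound minimizes the product.
At the endpoint u = 129, v = 272 − 129 = 143, so uv = 129 × 143 = 18447.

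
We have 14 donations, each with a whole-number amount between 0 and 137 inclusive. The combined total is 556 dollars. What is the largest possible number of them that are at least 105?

With k values at 105 or above and the rest at least 0, the sum is at least 0 + 105k.
Since the sum is 556, we need 105k ≤ 556, i.e. k ≤ 5.
k = 5 is achieved by 5 values at 105 and 9 at 0, total 525; add 31 to one value (staying below 105) to reach 556.

5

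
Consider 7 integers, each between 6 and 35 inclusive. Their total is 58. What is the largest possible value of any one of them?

22

To make one integer as large as possible, make the other 6 as small as possible.
The other 6 contribute at least 6 × 6 = 36, leaving at most 58 − 36 = 22.
Since 22 ≤ 35, this is achievable: one at 22 and 6 at 6.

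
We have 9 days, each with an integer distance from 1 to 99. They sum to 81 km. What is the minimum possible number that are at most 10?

2

Let j be the number exceeding 10. Then the total is ≥ 11·j + 1·(9 − j) = 9 + 10j.
So 10j ≤ 72 and j ≤ 7; hence at least 9 − 7 = 2 are ≤ 10.
Exactly 2 works: 2 values at 1 and 7 at 11 total 79; raise one of the low values by 2 (still ≤ 10) to hit 81.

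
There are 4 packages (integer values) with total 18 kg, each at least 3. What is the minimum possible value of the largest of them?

The 4 values sum to 18, so their maximum is at least ⌈18/4⌉ = 5.
Taking 2 copies of 4 and 2 copies of 5 gives exactly 18, so 5 is attained.

5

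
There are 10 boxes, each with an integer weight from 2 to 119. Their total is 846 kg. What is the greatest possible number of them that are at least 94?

8

If k of the values are ≥ 94, the total is ≥ 94k + 2(10 − k).
Setting 94k + 2(10 − k) ≤ 846 gives 92k ≤ 826, so k ≤ 8.
k = 8 is achieved by 8 values at 94 and 2 at 2, total 756; add 90 to one value (staying below 94) to reach 846.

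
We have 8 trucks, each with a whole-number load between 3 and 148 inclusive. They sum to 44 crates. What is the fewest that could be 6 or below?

Each value above 6 is at least 7, contributing at least 7 − 3 = 4 above the floor 3.
The sum exceeds the floor total 24 by 20, so at most ⌊20/4⌋ = 5 exceed 6, and at least 3 are ≤ 6.
Exactly 3 works: 3 values at 3 and 5 at 7 total 44.

3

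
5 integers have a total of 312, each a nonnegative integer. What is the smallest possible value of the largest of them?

If every one of the 5 were at most 62, the total would be at most 5 × 62 = 310 < 312.
Achievable: 2 of them at 63 and 3 at 62 total 312.

63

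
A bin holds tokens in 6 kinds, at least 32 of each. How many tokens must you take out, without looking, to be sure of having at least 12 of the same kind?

In the worst case you draw 11 of each of the 6 kinds: 6 × 11 = 66.
One more forces 12 of some kind, so 66 + 1 = 67.

67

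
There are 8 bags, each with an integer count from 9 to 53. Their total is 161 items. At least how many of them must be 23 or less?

Each value above 23 is at least 24, contributing at least 24 − 9 = 15 above the floor 9.
The sum exceeds the floor total 72 by 89, so at most ⌊89/15⌋ = 5 exceed 23, and at least 3 are ≤ 23.
Exactly 3 works: 3 values at 9 and 5 at 24 total 147; raise one of the low values by 14 (still ≤ 23) to hit 161.

3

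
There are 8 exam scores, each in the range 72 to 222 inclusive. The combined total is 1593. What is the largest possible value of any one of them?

Maximizing one value means minimizing the remaining 7.
The other 7 contribute at least 7 × 72 = 504, leaving at most 1593 − 504 = 1089.
But each score is capped at 222, so the maximum is 222.
Achievable: one at 222 and the other 7 totalling 1371, which fits since 7 × 72 ≤ 1371 ≤ 7 × 222.

222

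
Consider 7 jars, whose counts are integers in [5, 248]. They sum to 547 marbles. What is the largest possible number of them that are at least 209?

Suppose k of them are at least 209. Those contribute at least 209 each and the other 7 − k at least 5 each.
So the total is at least 209k + 5(7 − k) = 35 + 204k. This must be ≤ 547, giving k ≤ 2.
k = 2 is achieved by 2 values at 209 and 5 at 5, total 443; add 104 to one value (staying below 209) to reach 547.

2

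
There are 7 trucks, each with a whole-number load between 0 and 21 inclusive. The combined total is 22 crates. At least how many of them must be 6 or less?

Each value above 6 is at least 7, contributing at least 7 − 0 = 7 above the floor 0.
The sum exceeds the floor total 0 by 22, so at most ⌊22/7⌋ = 3 exceed 6, and at least 4 are ≤ 6.
Exactly 4 works: 4 values at 0 and 3 at 7 total 21; raise one of the low values by 1 (still ≤ 6) to hit 22.

4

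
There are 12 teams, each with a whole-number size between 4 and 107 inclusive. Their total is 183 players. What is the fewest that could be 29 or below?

Let j be the number exceeding 29. Then the total is ≥ 30·j + 4·(12 − j) = 48 + 26j.
So 26j ≤ 135 and j ≤ 5; hence at least 12 − 5 = 7 are ≤ 29.
Exactly 7 works: 7 values at 4 and 5 at 30 total 178; raise one of the low values by 5 (still ≤ 29) to hit 183.

7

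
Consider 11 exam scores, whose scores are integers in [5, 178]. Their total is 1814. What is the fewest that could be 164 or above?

If only k of them are at least 164, the other 11 − k are at most 163, so the total is at most k·178 + (11 − k)·163.
This must reach 1814, so k·178 + (11 − k)·163 ≥ 1814, giving k ≥ 2.
Exactly 2 works: 2 values at 178 and 9 at 163 total 1823; lower one of the high values by 9 (still ≥ 164) to hit 1814.

2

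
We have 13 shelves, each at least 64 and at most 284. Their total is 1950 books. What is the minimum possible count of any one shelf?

64

Minimizing one value means maximizing the remaining 12.
The other 12 can take up 12 × 284 = 3408 ≥ 1950 − 64, so one shelf can sit at its floor of 64.
Achievable: one at 64 and the other 12 totalling 1886, which fits since 12 × 64 ≤ 1886 ≤ 12 × 284.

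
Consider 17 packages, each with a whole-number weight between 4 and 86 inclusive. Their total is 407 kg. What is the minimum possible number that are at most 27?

3

Let j be the number exceeding 27. Then the total is ≥ 28·j + 4·(17 − j) = 68 + 24j.
So 24j ≤ 339 and j ≤ 14; hence at least 17 − 14 = 3 are ≤ 27.
Exactly 3 works: 3 values at 4 and 14 at 28 total 404; raise one of the low values by 3 (still ≤ 27) to hit 407.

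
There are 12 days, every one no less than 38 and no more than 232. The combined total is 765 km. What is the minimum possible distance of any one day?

To make one day as small as possible, make the other 11 as large as possible.
The other 11 can take up 11 × 232 = 2552 ≥ 765 − 38, so one day can sit at its floor of 38.
Achievable: one at 38 and the other 11 totalling 727, which fits since 11 × 38 ≤ 727 ≤ 11 × 232.

38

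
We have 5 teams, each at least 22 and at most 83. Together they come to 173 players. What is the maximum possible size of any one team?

83

Maximizing one value means minimizing the remaining 4.
The other 4 contribute at least 4 × 22 = 88, leaving at most 173 − 88 = 85.
But each team is capped at 83, so the maximum is 83.
Achievable: one at 83 and the other 4 totalling 90, which fits since 4 × 22 ≤ 90 ≤ 4 × 83.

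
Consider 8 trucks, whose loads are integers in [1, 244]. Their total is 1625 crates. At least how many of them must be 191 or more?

If only k of them are at least 191, the other 8 − k are at most 190, so the total is at most k·244 + (8 − k)·190.
This must reach 1625, so k·244 + (8 − k)·190 ≥ 1625, giving k ≥ 2.
Exactly 2 works: 2 values at 244 and 6 at 190 total 1628; lower one of the high values by 3 (still ≥ 191) to hit 1625.

2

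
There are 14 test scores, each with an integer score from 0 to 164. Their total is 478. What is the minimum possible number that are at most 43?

If only k of them are at most 43, the other 14 − k are at least 44, so the total is at least (14 − k)·44 + k·0.
This is ≤ 478, so (14 − k)·44 + 0k ≤ 478, which gives k ≥ 4.
Exactly 4 works: 4 values at 0 and 10 at 44 total 440; raise one of the low values by 38 (still ≤ 43) to hit 478.

4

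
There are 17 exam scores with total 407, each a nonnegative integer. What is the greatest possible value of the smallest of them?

23

If every one of the 17 were at least 24, the total would be at least 17 × 24 = 408 > 407.
Equality holds with 1 value of 23 and 16 values of 24.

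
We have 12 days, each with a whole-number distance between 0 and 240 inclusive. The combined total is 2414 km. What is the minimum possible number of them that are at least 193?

If only k of them are at least 193, the other 12 − k are at most 192, so the total is at most k·240 + (12 − k)·192.
This must reach 2414, so k·240 + (12 − k)·192 ≥ 2414, giving k ≥ 3.
Exactly 3 works: 3 values at 240 and 9 at 192 total 2448; lower one of the high values by 34 (still ≥ 193) to hit 2414.

3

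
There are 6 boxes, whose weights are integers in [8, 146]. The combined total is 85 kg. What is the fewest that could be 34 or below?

Each value above 34 is at least 35, contributing at least 35 − 8 = 27 above the floor 8.
The sum exceeds the floor total 48 by 37, so at most ⌊37/27⌋ = 1 exceed 34, and at least 5 are ≤ 34.
Exactly 5 works: 5 values at 8 and 1 at 35 total 75; raise one of the low values by 10 (still ≤ 34) to hit 85.

5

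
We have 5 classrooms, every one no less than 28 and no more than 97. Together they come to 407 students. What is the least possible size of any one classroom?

28

To make one classroom as small as possible, make the other 4 as large as possible.
The other 4 can take up 4 × 97 = 388 ≥ 407 − 28, so one classroom can sit at its floor of 28.
Achievable: one at 28 and the other 4 totalling 379, which fits since 4 × 28 ≤ 379 ≤ 4 × 97.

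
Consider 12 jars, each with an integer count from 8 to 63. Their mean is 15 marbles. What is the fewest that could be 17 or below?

The total is 12 × 15 = 180.
Let j be the number exceeding 17. Then the total is ≥ 18·j + 8·(12 − j) = 96 + 10j.
So 10j ≤ 84 and j ≤ 8; hence at least 12 − 8 = 4 are ≤ 17.
Exactly 4 works: 4 values at 8 and 8 at 18 total 176; raise one of the low values by 4 (still ≤ 17) to hit 180.

4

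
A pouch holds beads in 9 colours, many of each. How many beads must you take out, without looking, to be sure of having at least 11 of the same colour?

In the worst case you draw 10 of each of the 9 colours: 9 × 10 = 90.
One more forces 11 of some colour, so 90 + 1 = 91.

91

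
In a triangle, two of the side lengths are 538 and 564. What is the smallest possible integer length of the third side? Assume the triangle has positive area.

27

The third side must exceed |538 − 564| = 26.
The smallest integer above 26 is 27.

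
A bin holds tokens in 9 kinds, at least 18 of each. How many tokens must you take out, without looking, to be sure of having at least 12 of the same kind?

You could draw 11 of every kind without reaching 12 of any — 99 in all.
One more forces 12 of some kind, so 99 + 1 = 100.

100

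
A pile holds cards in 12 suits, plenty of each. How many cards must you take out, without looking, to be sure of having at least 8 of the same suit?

85

You could draw 7 of every suit without reaching 8 of any — 84 in all.
One more forces 8 of some suit, so 84 + 1 = 85.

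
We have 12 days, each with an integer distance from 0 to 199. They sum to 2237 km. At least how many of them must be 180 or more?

Each value short of 180 is at most 179, costing at least 199 − 179 = 20 against the maximum total of 2388.
We can afford to lose at most 2388 − 2237 = 151, so at most ⌊151/20⌋ = 7 fall short, and at least 5 are ≥ 180.
Exactly 5 works: 5 values at 199 and 7 at 179 total 2248; lower one of the high values by 11 (still ≥ 180) to hit 2237.

5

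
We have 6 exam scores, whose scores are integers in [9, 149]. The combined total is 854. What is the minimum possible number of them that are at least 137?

3

If only k of them are at least 137, the other 6 − k are at most 136, so the total is at most k·149 + (6 − k)·136.
This must reach 854, so k·149 + (6 − k)·136 ≥ 854, giving k ≥ 3.
Exactly 3 works: 3 values at 149 and 3 at 136 total 855; lower one of the high values by 1 (still ≥ 137) to hit 854.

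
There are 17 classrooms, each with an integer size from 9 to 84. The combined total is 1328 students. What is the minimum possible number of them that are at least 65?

12

Suppose at most 17 − j of them reach 65; then j values are ≤ 64 and the rest ≤ 84.
The total is then ≤ 64·j + 84·(17 − j) = 1428 − 20j. For this to be ≥ 1328 we need j ≤ 5, so at least 17 − 5 = 12 must reach 65.
Exactly 12 works: 12 values at 84 and 5 at 64 total 1328.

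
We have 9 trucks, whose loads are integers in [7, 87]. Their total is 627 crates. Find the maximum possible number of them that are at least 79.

7

With k values at 79 or above and the rest at least 7, the sum is at least 63 + 72k.
Since the sum is 627, we need 72k ≤ 564, i.e. k ≤ 7.
k = 7 is achieved by 7 values at 79 and 2 at 7, total 567; add 60 to one value (staying below 79) to reach 627.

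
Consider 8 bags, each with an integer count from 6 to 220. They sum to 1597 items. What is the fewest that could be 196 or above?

2

If only k of them are at least 196, the other 8 − k are at most 195, so the total is at most k·220 + (8 − k)·195.
This must reach 1597, so k·220 + (8 − k)·195 ≥ 1597, giving k ≥ 2.
Exactly 2 works: 2 values at 220 and 6 at 195 total 1610; lower one of the high values by 13 (still ≥ 196) to hit 1597.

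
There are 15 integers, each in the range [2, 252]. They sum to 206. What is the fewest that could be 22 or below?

7

Let j be the number exceeding 22. Then the total is ≥ 23·j + 2·(15 − j) = 30 + 21j.
So 21j ≤ 176 and j ≤ 8; hence at least 15 − 8 = 7 are ≤ 22.
Exactly 7 works: 7 values at 2 and 8 at 23 total 198; raise one of the low values by 8 (still ≤ 22) to hit 206.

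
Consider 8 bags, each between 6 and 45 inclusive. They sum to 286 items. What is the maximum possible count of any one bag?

Maximizing one value means minimizing the remaining 7.
The other 7 contribute at least 7 × 6 = 42, leaving at most 286 − 42 = 244.
But each bag is capped at 45, so the maximum is 45.
Achievable: one at 45 and the other 7 totalling 241, which fits since 7 × 6 ≤ 241 ≤ 7 × 45.

45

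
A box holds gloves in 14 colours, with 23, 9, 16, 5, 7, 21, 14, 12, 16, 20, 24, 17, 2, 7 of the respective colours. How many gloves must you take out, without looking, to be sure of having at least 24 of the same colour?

In the worst case you take as many as possible of each colour without reaching 24: 23 + 9 + 16 + 5 + 7 + 21 + 14 + 12 + 16 + 20 + 23 + 17 + 2 + 7 = 192.
The next one must give 24 of some colour, so 192 + 1 = 193.

193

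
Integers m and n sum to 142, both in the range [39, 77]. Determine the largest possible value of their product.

5041

With m + n fixed, mn peaks when the two are closest together.
Taking m = 71 and n = 71 (both in [39, 77]) gives mn = 5041.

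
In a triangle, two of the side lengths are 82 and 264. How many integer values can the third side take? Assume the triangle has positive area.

163

The triangle inequality gives |82 − 264| < c < 82 + 264, i.e. 182 < c < 346.
So c can be any integer from 183 to 345: 163 values.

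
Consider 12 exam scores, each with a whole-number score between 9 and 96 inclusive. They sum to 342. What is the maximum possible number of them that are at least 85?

3

If k of the values are ≥ 85, the total is ≥ 85k + 9(12 − k).
Setting 85k + 9(12 − k) ≤ 342 gives 76k ≤ 234, so k ≤ 3.
k = 3 is achieved by 3 values at 85 and 9 at 9, total 336; add 6 to one value (staying below 85) to reach 342.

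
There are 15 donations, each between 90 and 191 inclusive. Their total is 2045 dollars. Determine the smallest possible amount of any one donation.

Minimizing one value means maximizing the remaining 14.
The other 14 can take up 14 × 191 = 2674 ≥ 2045 − 90, so one donation can sit at its floor of 90.
Achievable: one at 90 and the other 14 totalling 1955, which fits since 14 × 90 ≤ 1955 ≤ 14 × 191.

90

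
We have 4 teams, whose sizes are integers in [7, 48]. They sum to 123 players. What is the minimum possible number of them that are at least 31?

If only k of them are at least 31, the other 4 − k are at most 30, so the total is at most k·48 + (4 − k)·30.
This must reach 123, so k·48 + (4 − k)·30 ≥ 123, giving k ≥ 1.
Exactly 1 works: 1 value at 48 and 3 at 30 total 138; lower one of the high values by 15 (still ≥ 31) to hit 123.

1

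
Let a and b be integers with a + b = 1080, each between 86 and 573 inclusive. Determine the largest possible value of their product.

291600

For a fixed sum, the product ab is largest when a and b are as close as possible.
Taking a = 540 and b = 540 (both in [86, 573]) gives ab = 291600.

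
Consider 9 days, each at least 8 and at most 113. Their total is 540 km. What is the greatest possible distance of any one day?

To make one day as large as possible, make the other 8 as small as possible.
The other 8 contribute at least 8 × 8 = 64, leaving at most 540 − 64 = 476.
But each day is capped at 113, so the maximum is 113.
Achievable: one at 113 and the other 8 totalling 427, which fits since 8 × 8 ≤ 427 ≤ 8 × 113.

113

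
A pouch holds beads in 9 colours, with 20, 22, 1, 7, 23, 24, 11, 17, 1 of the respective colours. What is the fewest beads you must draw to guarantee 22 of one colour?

In the worst case you take as many as possible of each colour without reaching 22: 20 + 21 + 1 + 7 + 21 + 21 + 11 + 17 + 1 = 120.
The next one must give 22 of some colour, so 120 + 1 = 121.

121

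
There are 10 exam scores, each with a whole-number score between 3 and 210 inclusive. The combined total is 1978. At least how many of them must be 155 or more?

8

Each value short of 155 is at most 154, costing at least 210 − 154 = 56 against the maximum total of 2100.
We can afford to lose at most 2100 − 1978 = 122, so at most ⌊122/56⌋ = 2 fall short, and at least 8 are ≥ 155.
Exactly 8 works: 8 values at 210 and 2 at 154 total 1988; lower one of the high values by 10 (still ≥ 155) to hit 1978.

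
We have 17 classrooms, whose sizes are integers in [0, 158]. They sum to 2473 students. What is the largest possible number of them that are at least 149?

16

With k values at 149 or above and the rest at least 0, the sum is at least 0 + 149k.
Since the sum is 2473, we need 149k ≤ 2473, i.e. k ≤ 16.
k = 16 is achieved by 16 values at 149 and 1 at 0, total 2384; add 89 to one value (staying below 149) to reach 2473.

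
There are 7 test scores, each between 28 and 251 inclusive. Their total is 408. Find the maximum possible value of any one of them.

240

To make one score as large as possible, make the other 6 as small as possible.
The other 6 contribute at least 6 × 28 = 168, leaving at most 408 − 168 = 240.
Since 240 ≤ 251, this is achievable: one at 240 and 6 at 28.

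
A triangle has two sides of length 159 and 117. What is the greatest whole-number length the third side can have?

The third side must be less than 159 + 117 = 276.
The largest integer below 276 is 275.

275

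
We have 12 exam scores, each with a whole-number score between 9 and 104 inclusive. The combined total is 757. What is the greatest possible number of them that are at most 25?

Suppose k of them are at most 25. Those contribute at most 25 each and the rest at most 104 each.
So the total is at most 25k + 104(12 − k) = 1248 − 79k. This must still be ≥ 757, so k ≤ 6.
k = 6 is achieved by 6 values at 25 and 6 at 104, total 774; lower one of the 104's by 17 (still > 25) to reach 757.

6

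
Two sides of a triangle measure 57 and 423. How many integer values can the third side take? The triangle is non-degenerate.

The triangle inequality gives |57 − 423| < c < 57 + 423, i.e. 366 < c < 480.
So c can be any integer from 367 to 479: 113 values.

113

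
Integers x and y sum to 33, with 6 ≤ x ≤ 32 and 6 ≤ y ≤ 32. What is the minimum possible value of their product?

162

Since x + y is fixed, pushing one of them to its bound minimizes the product.
At the endpoint x = 6, y = 33 − 6 = 27, so xy = 6 × 27 = 162.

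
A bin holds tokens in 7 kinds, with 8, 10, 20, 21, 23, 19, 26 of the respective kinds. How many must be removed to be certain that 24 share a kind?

In the worst case you take as many as possible of each kind without reaching 24: 8 + 10 + 20 + 21 + 23 + 19 + 23 = 124.
The next one must give 24 of some kind, so 124 + 1 = 125.

125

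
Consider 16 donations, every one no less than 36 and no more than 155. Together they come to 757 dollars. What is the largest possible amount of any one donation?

155

To make one donation as large as possible, make the other 15 as small as possible.
The other 15 contribute at least 15 × 36 = 540, leaving at most 757 − 540 = 217.
But each donation is capped at 155, so the maximum is 155.
Achievable: one at 155 and the other 15 totalling 602, which fits since 15 × 36 ≤ 602 ≤ 15 × 155.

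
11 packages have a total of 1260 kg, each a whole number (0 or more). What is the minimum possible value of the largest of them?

The average is 1260/11 > 114, so not all 11 can be 114 or less; the largest is ≥ 115.
Achievable: 6 of them at 115 and 5 at 114 total 1260.

115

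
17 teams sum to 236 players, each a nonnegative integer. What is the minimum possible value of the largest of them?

Some value must be at least ⌈236/17⌉ = 14, since 17 × 13 = 221 < 236.
Achievable: 15 of them at 14 and 2 at 13 total 236.

14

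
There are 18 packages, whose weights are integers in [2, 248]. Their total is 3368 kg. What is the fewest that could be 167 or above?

Each value short of 167 is at most 166, costing at least 248 − 166 = 82 against the maximum total of 4464.
We can afford to lose at most 4464 − 3368 = 1096, so at most ⌊1096/82⌋ = 13 fall short, and at least 5 are ≥ 167.
Exactly 5 works: 5 values at 248 and 13 at 166 total 3398; lower one of the high values by 30 (still ≥ 167) to hit 3368.

5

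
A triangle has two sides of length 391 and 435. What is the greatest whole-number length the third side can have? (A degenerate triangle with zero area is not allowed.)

825

The third side must be less than 391 + 435 = 826.
The largest integer below 826 is 825.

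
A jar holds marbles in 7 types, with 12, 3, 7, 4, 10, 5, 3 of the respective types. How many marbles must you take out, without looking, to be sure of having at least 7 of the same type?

In the worst case you take as many as possible of each type without reaching 7: 6 + 3 + 6 + 4 + 6 + 5 + 3 = 33.
The next one must give 7 of some type, so 33 + 1 = 34.

34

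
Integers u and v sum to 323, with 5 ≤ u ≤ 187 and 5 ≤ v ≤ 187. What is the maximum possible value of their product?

26082

For a fixed sum, the product uv is largest when u and v are as close as possible.
Taking u = 161 and v = 162 (both in [5, 187]) gives uv = 26082.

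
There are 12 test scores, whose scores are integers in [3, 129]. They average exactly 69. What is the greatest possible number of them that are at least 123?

The total is 12 × 69 = 828.
Suppose k of them are at least 123. Those contribute at least 123 each and the other 12 − k at least 3 each.
So the total is at least 123k + 3(12 − k) = 36 + 120k. This must be ≤ 828, giving k ≤ 6.
k = 6 is achieved by 6 values at 123 and 6 at 3, total 756; add 72 to one value (staying below 123) to reach 828.

6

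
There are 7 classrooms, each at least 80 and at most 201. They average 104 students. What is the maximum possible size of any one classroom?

201

Maximizing one value means minimizing the remaining 6.
The total is 7 × 104 = 728.
The other 6 contribute at least 6 × 80 = 480, leaving at most 728 − 480 = 248.
But each classroom is capped at 201, so the maximum is 201.
Achievable: one at 201 and the other 6 totalling 527, which fits since 6 × 80 ≤ 527 ≤ 6 × 201.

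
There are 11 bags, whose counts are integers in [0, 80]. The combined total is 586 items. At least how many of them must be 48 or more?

3

If only k of them are at least 48, the other 11 − k are at most 47, so the total is at most k·80 + (11 − k)·47.
This must reach 586, so k·80 + (11 − k)·47 ≥ 586, giving k ≥ 3.
Exactly 3 works: 3 values at 80 and 8 at 47 total 616; lower one of the high values by 30 (still ≥ 48) to hit 586.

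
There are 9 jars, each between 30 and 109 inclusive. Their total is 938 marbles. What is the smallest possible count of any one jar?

66

Minimizing one value means maximizing the remaining 8.
The other 8 contribute at most 8 × 109 = 872, leaving at least 938 − 872 = 66.
Since 66 ≥ 30, this is achievable: one at 66 and 8 at 109.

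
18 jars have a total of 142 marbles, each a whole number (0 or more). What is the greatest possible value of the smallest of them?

The 18 values sum to 142, so their minimum is at most ⌊142/18⌋ = 7.
Equality holds with 2 values of 7 and 16 values of 8.

7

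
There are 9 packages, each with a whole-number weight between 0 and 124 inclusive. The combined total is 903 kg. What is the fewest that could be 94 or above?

3

Suppose at most 9 − j of them reach 94; then j values are ≤ 93 and the rest ≤ 124.
The total is then ≤ 93·j + 124·(9 − j) = 1116 − 31j. For this to be ≥ 903 we need j ≤ 6, so at least 9 − 6 = 3 must reach 94.
Exactly 3 works: 3 values at 124 and 6 at 93 total 930; lower one of the high values by 27 (still ≥ 94) to hit 903.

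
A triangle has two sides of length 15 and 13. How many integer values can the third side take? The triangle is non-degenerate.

The triangle inequality gives |15 − 13| < c < 15 + 13, i.e. 2 < c < 28.
So c can be any integer from 3 to 27: 25 values.

25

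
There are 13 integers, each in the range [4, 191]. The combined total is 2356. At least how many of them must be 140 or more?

If only k of them are at least 140, the other 13 − k are at most 139, so the total is at most k·191 + (13 − k)·139.
This must reach 2356, so k·191 + (13 − k)·139 ≥ 2356, giving k ≥ 11.
Exactly 11 works: 11 values at 191 and 2 at 139 total 2379; lower one of the high values by 23 (still ≥ 140) to hit 2356.

11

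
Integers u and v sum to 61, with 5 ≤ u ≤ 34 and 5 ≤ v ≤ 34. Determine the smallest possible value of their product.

918

Since u + v is fixed, pushing one of them to its bound minimizes the product.
At the endpoint u = 27, v = 61 − 27 = 34, so uv = 27 × 34 = 918.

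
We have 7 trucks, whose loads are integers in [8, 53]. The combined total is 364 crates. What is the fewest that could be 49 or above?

6

Each value short of 49 is at most 48, costing at least 53 − 48 = 5 against the maximum total of 371.
We can afford to lose at most 371 − 364 = 7, so at most ⌊7/5⌋ = 1 fall short, and at least 6 are ≥ 49.
Exactly 6 works: 6 values at 53 and 1 at 48 total 366; lower one of the high values by 2 (still ≥ 49) to hit 364.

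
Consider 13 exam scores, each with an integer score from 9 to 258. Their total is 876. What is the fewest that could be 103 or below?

If only k of them are at most 103, the other 13 − k are at least 104, so the total is at least (13 − k)·104 + k·9.
This is ≤ 876, so (13 − k)·104 + 9k ≤ 876, which gives k ≥ 6.
Exactly 6 works: 6 values at 9 and 7 at 104 total 782; raise one of the low values by 94 (still ≤ 103) to hit 876.

6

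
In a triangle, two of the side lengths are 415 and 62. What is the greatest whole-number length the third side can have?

The third side must be less than 415 + 62 = 477.
The largest integer below 477 is 476.

476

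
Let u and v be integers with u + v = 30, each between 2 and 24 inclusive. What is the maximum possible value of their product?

225

For a fixed sum, the product uv is largest when u and v are as close as possible.
Taking u = 15 and v = 15 (both in [2, 24]) gives uv = 225.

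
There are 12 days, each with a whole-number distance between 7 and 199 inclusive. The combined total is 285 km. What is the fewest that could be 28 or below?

Let j be the number exceeding 28. Then the total is ≥ 29·j + 7·(12 − j) = 84 + 22j.
So 22j ≤ 201 and j ≤ 9; hence at least 12 − 9 = 3 are ≤ 28.
Exactly 3 works: 3 values at 7 and 9 at 29 total 282; raise one of the low values by 3 (still ≤ 28) to hit 285.

3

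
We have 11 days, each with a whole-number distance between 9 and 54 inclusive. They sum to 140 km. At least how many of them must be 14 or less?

5

Each value above 14 is at least 15, contributing at least 15 − 9 = 6 above the floor 9.
The sum exceeds the floor total 99 by 41, so at most ⌊41/6⌋ = 6 exceed 14, and at least 5 are ≤ 14.
Exactly 5 works: 5 values at 9 and 6 at 15 total 135; raise one of the low values by 5 (still ≤ 14) to hit 140.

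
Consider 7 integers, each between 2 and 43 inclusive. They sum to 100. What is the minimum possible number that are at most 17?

2

Let j be the number exceeding 17. Then the total is ≥ 18·j + 2·(7 − j) = 14 + 16j.
So 16j ≤ 86 and j ≤ 5; hence at least 7 − 5 = 2 are ≤ 17.
Exactly 2 works: 2 values at 2 and 5 at 18 total 94; raise one of the low values by 6 (still ≤ 17) to hit 100.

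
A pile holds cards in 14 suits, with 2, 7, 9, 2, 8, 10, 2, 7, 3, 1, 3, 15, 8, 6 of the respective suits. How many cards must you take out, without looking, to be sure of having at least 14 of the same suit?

82

In the worst case you take as many as possible of each suit without reaching 14: 2 + 7 + 9 + 2 + 8 + 10 + 2 + 7 + 3 + 1 + 3 + 13 + 8 + 6 = 81.
The next one must give 14 of some suit, so 81 + 1 = 82.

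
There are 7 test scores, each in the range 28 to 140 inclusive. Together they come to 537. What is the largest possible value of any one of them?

140

Maximizing one value means minimizing the remaining 6.
The other 6 contribute at least 6 × 28 = 168, leaving at most 537 − 168 = 369.
But each score is capped at 140, so the maximum is 140.
Achievable: one at 140 and the other 6 totalling 397, which fits since 6 × 28 ≤ 397 ≤ 6 × 140.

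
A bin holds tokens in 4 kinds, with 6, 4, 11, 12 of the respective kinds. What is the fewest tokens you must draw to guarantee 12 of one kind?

33

In the worst case you take as many as possible of each kind without reaching 12: 6 + 4 + 11 + 11 = 32.
The next one must give 12 of some kind, so 32 + 1 = 33.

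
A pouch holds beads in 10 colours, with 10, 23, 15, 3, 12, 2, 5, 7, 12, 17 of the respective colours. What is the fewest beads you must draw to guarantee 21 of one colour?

In the worst case you take as many as possible of each colour without reaching 21: 10 + 20 + 15 + 3 + 12 + 2 + 5 + 7 + 12 + 17 = 103.
The next one must give 21 of some colour, so 103 + 1 = 104.

104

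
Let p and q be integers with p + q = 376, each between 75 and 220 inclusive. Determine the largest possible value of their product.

35344

pq = p(376 − p) is maximized when p is as near 376/2 as the bounds allow.
Taking p = 188 and q = 188 (both in [75, 220]) gives pq = 35344.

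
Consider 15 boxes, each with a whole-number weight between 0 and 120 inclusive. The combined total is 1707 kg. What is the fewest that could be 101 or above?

Each value short of 101 is at most 100, costing at least 120 − 100 = 20 against the maximum total of 1800.
We can afford to lose at most 1800 − 1707 = 93, so at most ⌊93/20⌋ = 4 fall short, and at least 11 are ≥ 101.
Exactly 11 works: 11 values at 120 and 4 at 100 total 1720; lower one of the high values by 13 (still ≥ 101) to hit 1707.

11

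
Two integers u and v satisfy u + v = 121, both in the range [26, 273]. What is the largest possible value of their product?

uv = u(121 − u) is maximized when u is as near 121/2 as the bounds allow.
Taking u = 60 and v = 61 (both in [26, 273]) gives uv = 3660.

3660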